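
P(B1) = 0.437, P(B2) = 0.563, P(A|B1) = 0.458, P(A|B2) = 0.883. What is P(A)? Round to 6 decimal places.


P(A) = P(A|B1)*P(B1) + P(A|B2)*P(B2)
P(A|B1)*P(B1) = 0.458 * 0.437 = 0.200146
P(A|B2)*P(B2) = 0.883 * 0.563 = 0.497129
P(A) = 0.200146 + 0.497129 = 0.697275

0.697275


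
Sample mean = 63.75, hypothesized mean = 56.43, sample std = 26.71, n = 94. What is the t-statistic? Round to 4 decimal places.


t = (xbar - mu0) / (s/sqrt(n))
xbar - mu0 = 63.75 - 56.43 = 7.32
sqrt(94) ≈ 9.69535971
s/sqrt(n) = 26.71 / 9.69535971 ≈ 2.75492615
t = 7.32 / 2.75492615 ≈ 2.657059

2.6571


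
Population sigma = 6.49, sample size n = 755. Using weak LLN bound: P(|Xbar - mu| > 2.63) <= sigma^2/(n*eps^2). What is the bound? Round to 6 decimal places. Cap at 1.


bound = min(1, sigma^2/(n*eps^2))
sigma^2 = 6.49^2 = 42.1201
n*eps^2 = 755 * 2.63^2 = 755 * 6.9169 = 5222.2595
sigma^2/(n*eps^2) = 42.1201 / 5222.2595 ≈ 0.00806549

0.008065


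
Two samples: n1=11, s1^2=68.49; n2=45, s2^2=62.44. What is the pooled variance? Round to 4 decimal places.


sp^2 = ((n1-1)*s1^2 + (n2-1)*s2^2)/(n1+n2-2)
(n1-1)*s1^2 = 10 * 68.49 = 684.9
(n2-1)*s2^2 = 44 * 62.44 = 2747.36
numerator = 684.9 + 2747.36 = 3432.26
n1+n2-2 = 54
sp^2 = 3432.26 / 54 = 171613/2700 ≈ 63.560370

63.5604


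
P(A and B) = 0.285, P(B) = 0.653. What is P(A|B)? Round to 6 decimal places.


P(A|B) = P(A and B) / P(B) = 0.285 / 0.653 = 285/653 ≈ 0.43644717

0.436447


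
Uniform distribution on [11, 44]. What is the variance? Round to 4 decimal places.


Var = (b-a)^2 / 12
(b-a)^2 = (44 - 11)^2 = 1089
Var = 1089/12 = 90.75

90.7500


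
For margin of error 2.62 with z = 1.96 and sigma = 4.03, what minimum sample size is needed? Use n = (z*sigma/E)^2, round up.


z*sigma/E = 1.96 * 4.03 / 2.62 = 19747/6550 ≈ 3.014809
(z*sigma/E)^2 ≈ 9.089074
round up: n = 10

10


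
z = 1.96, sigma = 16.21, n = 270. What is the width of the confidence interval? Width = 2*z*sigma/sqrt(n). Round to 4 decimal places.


width = 2*z*sigma/sqrt(n)
2*z*sigma = 2 * 1.96 * 16.21 = 63.5432
sqrt(270) ≈ 16.431677
width = 63.5432 / 16.431677 ≈ 3.867116

3.8671


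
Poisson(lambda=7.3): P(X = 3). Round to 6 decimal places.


P = e^(-lam) * lam^k / k!
e^(-7.3) ≈ 0.0006755388
lam^k = 7.3^3 = 389.017
k! = 3! = 6
P = 0.0006755388 * 389.017 / 6 ≈ 0.043799

0.043799


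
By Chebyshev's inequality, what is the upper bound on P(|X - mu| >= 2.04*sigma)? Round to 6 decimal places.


P <= 1/k^2
k^2 = 2.04^2 = 4.1616
1/k^2 = 1 / 4.1616 = 625/2601 ≈ 0.24029220

0.240292


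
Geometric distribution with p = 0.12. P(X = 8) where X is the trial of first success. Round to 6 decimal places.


P = (1-p)^(k-1) * p
(1-p)^(k-1) = 0.88^7 ≈ 0.4086756
P = 0.4086756 * 0.12 ≈ 0.04904107

0.049041


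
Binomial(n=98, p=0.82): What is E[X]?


E[X] = n*p = 98 * 0.82 = 80.36

80.36


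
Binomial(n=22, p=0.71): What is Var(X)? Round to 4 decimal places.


Var = n*p*(1-p) = 22 * 0.71 * 0.29 = 4.5298

4.5298


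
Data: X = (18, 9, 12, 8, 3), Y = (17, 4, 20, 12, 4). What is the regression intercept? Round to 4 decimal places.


a = ybar - b*xbar, where b = sum((xi-xbar)(yi-ybar)) / sum((xi-xbar)^2)
n = 5, xbar = 50/5 = 10, ybar = 57/5 = 11.4
Sxy = sum((xi-xbar)(yi-ybar)) = 120
Sxx = sum((xi-xbar)^2) = 122
b = Sxy / Sxx = 60/61 ≈ 0.983607
a = 11.4 - 0.983607 * 10 = 477/305 ≈ 1.563934

1.5639


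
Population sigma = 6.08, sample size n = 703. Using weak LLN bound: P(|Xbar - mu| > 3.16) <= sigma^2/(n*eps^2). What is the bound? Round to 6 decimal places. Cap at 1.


bound = min(1, sigma^2/(n*eps^2))
sigma^2 = 6.08^2 = 36.9664
n*eps^2 = 703 * 3.16^2 = 703 * 9.9856 = 7019.8768
sigma^2/(n*eps^2) = 36.9664 / 7019.8768 ≈ 0.00526596

0.005266


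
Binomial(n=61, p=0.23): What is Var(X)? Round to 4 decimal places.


Var = n*p*(1-p) = 61 * 0.23 * 0.77 = 10.8031

10.8031


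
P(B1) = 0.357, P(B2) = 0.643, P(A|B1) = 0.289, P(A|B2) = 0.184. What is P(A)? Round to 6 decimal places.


P(A) = P(A|B1)*P(B1) + P(A|B2)*P(B2)
P(A|B1)*P(B1) = 0.289 * 0.357 = 0.103173
P(A|B2)*P(B2) = 0.184 * 0.643 = 0.118312
P(A) = 0.103173 + 0.118312 = 0.221485

0.221485


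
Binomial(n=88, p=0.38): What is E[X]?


E[X] = n*p = 88 * 0.38 = 33.44

33.44


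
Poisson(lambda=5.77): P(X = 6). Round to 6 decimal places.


P = e^(-lam) * lam^k / k!
e^(-5.77) ≈ 0.003119758
lam^k = 5.77^6 ≈ 36902.422679
k! = 6! = 720
P = 0.003119758 * 36902.422679 / 720 ≈ 0.159898

0.159898


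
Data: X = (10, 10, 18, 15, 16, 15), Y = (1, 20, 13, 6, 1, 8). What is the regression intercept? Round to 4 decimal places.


a = ybar - b*xbar, where b = sum((xi-xbar)(yi-ybar)) / sum((xi-xbar)^2)
n = 6, xbar = 84/6 = 14, ybar = 49/6 ≈ 8.166667
Sxy = sum((xi-xbar)(yi-ybar)) = -16
Sxx = sum((xi-xbar)^2) = 54
b = Sxy / Sxx = -8/27 ≈ -0.296296
a = 8.166667 - (-0.296296) * 14 = 665/54 ≈ 12.314815

12.3148


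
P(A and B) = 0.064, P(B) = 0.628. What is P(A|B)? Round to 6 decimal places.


P(A|B) = P(A and B) / P(B) = 0.064 / 0.628 = 16/157 ≈ 0.10191083

0.101911


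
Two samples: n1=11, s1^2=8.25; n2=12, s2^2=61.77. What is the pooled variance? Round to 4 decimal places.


sp^2 = ((n1-1)*s1^2 + (n2-1)*s2^2)/(n1+n2-2)
(n1-1)*s1^2 = 10 * 8.25 = 82.5
(n2-1)*s2^2 = 11 * 61.77 = 679.47
numerator = 82.5 + 679.47 = 761.97
n1+n2-2 = 21
sp^2 = 761.97 / 21 = 25399/700 ≈ 36.284286

36.2843


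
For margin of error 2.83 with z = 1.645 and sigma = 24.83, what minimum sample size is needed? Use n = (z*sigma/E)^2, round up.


z*sigma/E = 1.645 * 24.83 / 2.83 ≈ 14.432986
(z*sigma/E)^2 ≈ 208.311081
round up: n = 209

209


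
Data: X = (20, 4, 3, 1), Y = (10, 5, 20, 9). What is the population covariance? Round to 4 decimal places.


Cov = (1/n)*sum((xi-xbar)(yi-ybar))
n = 4, xbar = 28/4 = 7, ybar = 44/4 = 11
sum((xi-xbar)(yi-ybar)) = -19
Cov = -19 / 4 = -4.75

-4.7500


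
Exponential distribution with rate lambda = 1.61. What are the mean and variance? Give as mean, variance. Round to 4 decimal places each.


mean = 1/lam, var = 1/lam^2
mean = 1 / 1.61 = 100/161 ≈ 0.621118
lam^2 = 1.61^2 = 2.5921
var = 1 / 2.5921 ≈ 0.385788

0.6211, 0.3858


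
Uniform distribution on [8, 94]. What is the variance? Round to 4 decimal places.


Var = (b-a)^2 / 12
(b-a)^2 = (94 - 8)^2 = 7396
Var = 7396/12 ≈ 616.333333

616.3333


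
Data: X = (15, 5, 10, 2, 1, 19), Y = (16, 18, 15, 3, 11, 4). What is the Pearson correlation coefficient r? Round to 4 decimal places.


r = sum((xi-xbar)(yi-ybar)) / sqrt(sum((xi-xbar)^2) * sum((yi-ybar)^2))
n = 6, xbar = 52/6 = 26/3 ≈ 8.666667, ybar = 67/6 ≈ 11.166667
Sxy = sum((xi-xbar)(yi-ybar)) = -23/3 ≈ -7.666667
Sxx = sum((xi-xbar)^2) = 796/3 ≈ 265.333333
Syy = sum((yi-ybar)^2) = 1217/6 ≈ 202.833333
sqrt(Sxx*Syy) ≈ 231.988027
r = Sxy / sqrt(Sxx*Syy) = -7.666667 / 231.988027 ≈ -0.033048

-0.0330


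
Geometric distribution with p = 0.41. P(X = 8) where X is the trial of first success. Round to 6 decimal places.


P = (1-p)^(k-1) * p
(1-p)^(k-1) = 0.59^7 ≈ 0.02488651
P = 0.02488651 * 0.41 ≈ 0.01020347

0.010203


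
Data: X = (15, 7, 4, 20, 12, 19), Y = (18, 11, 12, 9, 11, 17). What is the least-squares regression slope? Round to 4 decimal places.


b = sum((xi-xbar)(yi-ybar)) / sum((xi-xbar)^2)
n = 6, xbar = 77/6 ≈ 12.833333, ybar = 78/6 = 13
Sxy = sum((xi-xbar)(yi-ybar)) = 29
Sxx = sum((xi-xbar)^2) = 1241/6 ≈ 206.833333
b = Sxy / Sxx = 174/1241 ≈ 0.140210

0.1402


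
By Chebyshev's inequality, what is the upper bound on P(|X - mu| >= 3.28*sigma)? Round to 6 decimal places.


P <= 1/k^2
k^2 = 3.28^2 = 10.7584
1/k^2 = 1 / 10.7584 = 625/6724 ≈ 0.09295062

0.092951


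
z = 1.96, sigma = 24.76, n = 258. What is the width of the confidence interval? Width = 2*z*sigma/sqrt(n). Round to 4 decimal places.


width = 2*z*sigma/sqrt(n)
2*z*sigma = 2 * 1.96 * 24.76 = 97.0592
sqrt(258) ≈ 16.062378
width = 97.0592 / 16.062378 ≈ 6.042642

6.0426


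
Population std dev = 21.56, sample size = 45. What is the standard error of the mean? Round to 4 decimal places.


SE = sigma / sqrt(n)
sqrt(45) ≈ 6.708204
SE = 21.56 / 6.708204 ≈ 3.213975

3.2140


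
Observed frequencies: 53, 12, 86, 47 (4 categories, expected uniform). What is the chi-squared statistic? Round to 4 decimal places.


chi2 = sum((O-E)^2/E), E = total/4
total = 198, E = 198/4 = 49.5
(53 - 49.5)^2 / 49.5 = 12.25 / 49.5 = 49/198 ≈ 0.247475
(12 - 49.5)^2 / 49.5 = 1406.25 / 49.5 = 625/22 ≈ 28.409091
(86 - 49.5)^2 / 49.5 = 1332.25 / 49.5 = 5329/198 ≈ 26.914141
(47 - 49.5)^2 / 49.5 = 6.25 / 49.5 = 25/198 ≈ 0.126263
chi2 = 1838/33 ≈ 55.696970

55.6970


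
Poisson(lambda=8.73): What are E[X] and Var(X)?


E[X] = Var(X) = lambda = 8.73

8.73, 8.73


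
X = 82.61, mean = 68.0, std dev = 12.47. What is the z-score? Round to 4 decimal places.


z = (X - mu) / sigma
X - mu = 82.61 - 68.0 = 14.61
z = 14.61 / 12.47 = 1461/1247 ≈ 1.171612

1.1716


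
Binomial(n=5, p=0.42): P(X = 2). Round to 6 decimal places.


P = C(n,k) * p^k * (1-p)^(n-k)
C(5,2) = 10
p^k = 0.42^2 = 0.1764
(1-p)^(n-k) = 0.58^3 = 0.195112
P = 10 * 0.1764 * 0.195112 ≈ 0.344178

0.344178


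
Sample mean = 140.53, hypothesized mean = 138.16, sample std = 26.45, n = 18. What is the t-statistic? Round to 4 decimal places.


t = (xbar - mu0) / (s/sqrt(n))
xbar - mu0 = 140.53 - 138.16 = 2.37
sqrt(18) ≈ 4.24264069
s/sqrt(n) = 26.45 / 4.24264069 ≈ 6.23432479
t = 2.37 / 6.23432479 ≈ 0.380153

0.3802


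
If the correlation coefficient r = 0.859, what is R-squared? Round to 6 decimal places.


R^2 = r^2 = (0.859)^2 = 0.737881

0.737881


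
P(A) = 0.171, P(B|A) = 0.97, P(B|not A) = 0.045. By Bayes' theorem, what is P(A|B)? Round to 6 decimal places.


P(A|B) = P(B|A)*P(A) / P(B), P(B) = P(B|A)*P(A) + P(B|not A)*P(not A)
P(B|A)*P(A) = 0.97 * 0.171 = 0.16587
P(B|not A)*P(not A) = 0.045 * 0.829 = 0.037305
P(B) = 0.16587 + 0.037305 = 0.203175
P(A|B) = 0.16587 / 0.203175 = 3686/4515 ≈ 0.81638981

0.816390


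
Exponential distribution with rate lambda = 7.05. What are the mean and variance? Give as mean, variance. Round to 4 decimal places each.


mean = 1/lam, var = 1/lam^2
mean = 1 / 7.05 = 20/141 ≈ 0.141844
lam^2 = 7.05^2 = 49.7025
var = 1 / 49.7025 ≈ 0.020120

0.1418, 0.0201


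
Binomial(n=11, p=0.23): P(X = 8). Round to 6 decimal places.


P = C(n,k) * p^k * (1-p)^(n-k)
C(11,8) = 165
p^k = 0.23^8 ≈ 0.000007831099
(1-p)^(n-k) = 0.77^3 = 0.456533
P = 165 * 0.000007831099 * 0.456533 ≈ 0.000590

0.000590


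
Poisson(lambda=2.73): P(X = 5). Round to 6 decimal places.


P = e^(-lam) * lam^k / k!
e^(-2.73) ≈ 0.06521929
lam^k = 2.73^5 ≈ 151.639811
k! = 5! = 120
P = 0.06521929 * 151.639811 / 120 ≈ 0.082415

0.082415


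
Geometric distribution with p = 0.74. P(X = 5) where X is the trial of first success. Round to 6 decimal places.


P = (1-p)^(k-1) * p
(1-p)^(k-1) = 0.26^4 = 0.00456976
P = 0.00456976 * 0.74 ≈ 0.003381622

0.003382


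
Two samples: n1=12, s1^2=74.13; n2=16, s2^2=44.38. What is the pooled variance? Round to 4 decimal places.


sp^2 = ((n1-1)*s1^2 + (n2-1)*s2^2)/(n1+n2-2)
(n1-1)*s1^2 = 11 * 74.13 = 815.43
(n2-1)*s2^2 = 15 * 44.38 = 665.7
numerator = 815.43 + 665.7 = 1481.13
n1+n2-2 = 26
sp^2 = 1481.13 / 26 = 148113/2600 ≈ 56.966538

56.9665


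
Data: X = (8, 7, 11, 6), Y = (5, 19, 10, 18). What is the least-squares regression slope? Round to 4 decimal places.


b = sum((xi-xbar)(yi-ybar)) / sum((xi-xbar)^2)
n = 4, xbar = 32/4 = 8, ybar = 52/4 = 13
Sxy = sum((xi-xbar)(yi-ybar)) = -25
Sxx = sum((xi-xbar)^2) = 14
b = Sxy / Sxx = -25/14 ≈ -1.785714

-1.7857


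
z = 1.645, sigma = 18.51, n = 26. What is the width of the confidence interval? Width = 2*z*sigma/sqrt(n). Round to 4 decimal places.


width = 2*z*sigma/sqrt(n)
2*z*sigma = 2 * 1.645 * 18.51 = 60.8979
sqrt(26) ≈ 5.099020
width = 60.8979 / 5.099020 ≈ 11.943061

11.9431


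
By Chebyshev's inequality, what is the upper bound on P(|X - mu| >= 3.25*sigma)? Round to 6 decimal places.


P <= 1/k^2
k^2 = 3.25^2 = 10.5625
1/k^2 = 1 / 10.5625 = 16/169 ≈ 0.09467456

0.094675


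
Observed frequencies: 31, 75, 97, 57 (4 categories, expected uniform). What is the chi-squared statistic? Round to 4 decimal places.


chi2 = sum((O-E)^2/E), E = total/4
total = 260, E = 260/4 = 65
(31 - 65)^2 / 65 = 1156 / 65 = 1156/65 ≈ 17.784615
(75 - 65)^2 / 65 = 100 / 65 = 20/13 ≈ 1.538462
(97 - 65)^2 / 65 = 1024 / 65 = 1024/65 ≈ 15.753846
(57 - 65)^2 / 65 = 64 / 65 = 64/65 ≈ 0.984615
chi2 = 2344/65 ≈ 36.061538

36.0615


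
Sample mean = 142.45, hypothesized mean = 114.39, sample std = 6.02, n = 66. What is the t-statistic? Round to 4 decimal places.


t = (xbar - mu0) / (s/sqrt(n))
xbar - mu0 = 142.45 - 114.39 = 28.06
sqrt(66) ≈ 8.12403840
s/sqrt(n) = 6.02 / 8.12403840 ≈ 0.74101078
t = 28.06 / 0.74101078 ≈ 37.867196

37.8672


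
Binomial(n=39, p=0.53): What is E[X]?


E[X] = n*p = 39 * 0.53 = 20.67

20.67


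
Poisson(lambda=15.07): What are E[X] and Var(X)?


E[X] = Var(X) = lambda = 15.07

15.07, 15.07


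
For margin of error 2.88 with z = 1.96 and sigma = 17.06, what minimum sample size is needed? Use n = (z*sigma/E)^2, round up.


z*sigma/E = 1.96 * 17.06 / 2.88 = 41797/3600 ≈ 11.610278
(z*sigma/E)^2 ≈ 134.798550
round up: n = 135

135


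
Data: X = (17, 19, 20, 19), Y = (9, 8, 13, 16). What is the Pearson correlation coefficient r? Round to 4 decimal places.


r = sum((xi-xbar)(yi-ybar)) / sqrt(sum((xi-xbar)^2) * sum((yi-ybar)^2))
n = 4, xbar = 75/4 = 18.75, ybar = 46/4 = 11.5
Sxy = sum((xi-xbar)(yi-ybar)) = 6.5
Sxx = sum((xi-xbar)^2) = 4.75
Syy = sum((yi-ybar)^2) = 41
sqrt(Sxx*Syy) ≈ 13.955286
r = Sxy / sqrt(Sxx*Syy) = 6.5 / 13.955286 ≈ 0.465773

0.4658


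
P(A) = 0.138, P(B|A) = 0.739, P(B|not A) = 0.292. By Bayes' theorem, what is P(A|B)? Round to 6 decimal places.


P(A|B) = P(B|A)*P(A) / P(B), P(B) = P(B|A)*P(A) + P(B|not A)*P(not A)
P(B|A)*P(A) = 0.739 * 0.138 = 0.101982
P(B|not A)*P(not A) = 0.292 * 0.862 = 0.251704
P(B) = 0.101982 + 0.251704 = 0.353686
P(A|B) = 0.101982 / 0.353686 ≈ 0.28834051

0.288341


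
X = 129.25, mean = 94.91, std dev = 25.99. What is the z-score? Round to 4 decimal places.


z = (X - mu) / sigma
X - mu = 129.25 - 94.91 = 34.34
z = 34.34 / 25.99 = 3434/2599 ≈ 1.321277

1.3213


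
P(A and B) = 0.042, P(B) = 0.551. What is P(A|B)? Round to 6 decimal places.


P(A|B) = P(A and B) / P(B) = 0.042 / 0.551 = 42/551 ≈ 0.07622505

0.076225


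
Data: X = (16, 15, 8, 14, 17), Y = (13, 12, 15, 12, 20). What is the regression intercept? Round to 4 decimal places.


a = ybar - b*xbar, where b = sum((xi-xbar)(yi-ybar)) / sum((xi-xbar)^2)
n = 5, xbar = 70/5 = 14, ybar = 72/5 = 14.4
Sxy = sum((xi-xbar)(yi-ybar)) = 8
Sxx = sum((xi-xbar)^2) = 50
b = Sxy / Sxx = 0.16
a = 14.4 - 0.16 * 14 = 12.16

12.1600


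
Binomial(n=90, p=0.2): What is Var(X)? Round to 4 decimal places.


Var = n*p*(1-p) = 90 * 0.2 * 0.8 = 14.4

14.4000


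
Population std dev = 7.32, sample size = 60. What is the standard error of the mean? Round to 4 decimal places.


SE = sigma / sqrt(n)
sqrt(60) ≈ 7.745967
SE = 7.32 / 7.745967 ≈ 0.945008

0.9450


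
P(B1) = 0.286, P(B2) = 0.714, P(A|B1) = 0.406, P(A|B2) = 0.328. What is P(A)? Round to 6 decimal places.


P(A) = P(A|B1)*P(B1) + P(A|B2)*P(B2)
P(A|B1)*P(B1) = 0.406 * 0.286 = 0.116116
P(A|B2)*P(B2) = 0.328 * 0.714 = 0.234192
P(A) = 0.116116 + 0.234192 = 0.350308

0.350308


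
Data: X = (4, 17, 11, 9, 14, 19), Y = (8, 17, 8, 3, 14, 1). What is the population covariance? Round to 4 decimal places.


Cov = (1/n)*sum((xi-xbar)(yi-ybar))
n = 6, xbar = 74/6 = 37/3 ≈ 12.333333, ybar = 51/6 = 8.5
sum((xi-xbar)(yi-ybar)) = 22
Cov = 22 / 6 = 11/3 ≈ 3.666667

3.6667


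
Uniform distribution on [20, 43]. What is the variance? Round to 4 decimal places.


Var = (b-a)^2 / 12
(b-a)^2 = (43 - 20)^2 = 529
Var = 529/12 ≈ 44.083333

44.0833


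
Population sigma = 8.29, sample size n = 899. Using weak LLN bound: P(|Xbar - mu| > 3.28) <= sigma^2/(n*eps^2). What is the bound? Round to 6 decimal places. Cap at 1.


bound = min(1, sigma^2/(n*eps^2))
sigma^2 = 8.29^2 = 68.7241
n*eps^2 = 899 * 3.28^2 = 899 * 10.7584 = 9671.8016
sigma^2/(n*eps^2) = 68.7241 / 9671.8016 ≈ 0.00710562

0.007106


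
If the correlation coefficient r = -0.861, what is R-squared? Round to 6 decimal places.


R^2 = r^2 = (-0.861)^2 = 0.741321

0.741321


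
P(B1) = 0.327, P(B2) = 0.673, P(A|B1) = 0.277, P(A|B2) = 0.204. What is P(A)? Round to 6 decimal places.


P(A) = P(A|B1)*P(B1) + P(A|B2)*P(B2)
P(A|B1)*P(B1) = 0.277 * 0.327 = 0.090579
P(A|B2)*P(B2) = 0.204 * 0.673 = 0.137292
P(A) = 0.090579 + 0.137292 = 0.227871

0.227871


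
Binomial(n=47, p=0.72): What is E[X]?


E[X] = n*p = 47 * 0.72 = 33.84

33.84


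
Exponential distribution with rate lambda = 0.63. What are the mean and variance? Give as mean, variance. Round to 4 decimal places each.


mean = 1/lam, var = 1/lam^2
mean = 1 / 0.63 = 100/63 ≈ 1.587302
lam^2 = 0.63^2 = 0.3969
var = 1 / 0.3969 = 10000/3969 ≈ 2.519526

1.5873, 2.5195


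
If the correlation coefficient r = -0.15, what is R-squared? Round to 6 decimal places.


R^2 = r^2 = (-0.15)^2 = 0.0225

0.022500


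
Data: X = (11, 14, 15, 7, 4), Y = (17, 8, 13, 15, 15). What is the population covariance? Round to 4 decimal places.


Cov = (1/n)*sum((xi-xbar)(yi-ybar))
n = 5, xbar = 51/5 = 10.2, ybar = 68/5 = 13.6
sum((xi-xbar)(yi-ybar)) = -34.6
Cov = -34.6 / 5 = -6.92

-6.9200


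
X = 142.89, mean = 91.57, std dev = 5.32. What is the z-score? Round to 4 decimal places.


z = (X - mu) / sigma
X - mu = 142.89 - 91.57 = 51.32
z = 51.32 / 5.32 = 1283/133 ≈ 9.646617

9.6466


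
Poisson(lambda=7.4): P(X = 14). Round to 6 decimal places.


P = e^(-lam) * lam^k / k!
e^(-7.4) ≈ 0.0006112528
lam^k = 7.4^14 ≈ 1476536122735.822160
k! = 14! = 87178291200
P = 0.0006112528 * 1476536122735.822160 / 87178291200 ≈ 0.010353

0.010353


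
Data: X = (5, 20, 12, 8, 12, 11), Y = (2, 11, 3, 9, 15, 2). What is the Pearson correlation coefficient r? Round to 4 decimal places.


r = sum((xi-xbar)(yi-ybar)) / sqrt(sum((xi-xbar)^2) * sum((yi-ybar)^2))
n = 6, xbar = 68/6 = 34/3 ≈ 11.333333, ybar = 42/6 = 7
Sxy = sum((xi-xbar)(yi-ybar)) = 64
Sxx = sum((xi-xbar)^2) = 382/3 ≈ 127.333333
Syy = sum((yi-ybar)^2) = 150
sqrt(Sxx*Syy) ≈ 138.202750
r = Sxy / sqrt(Sxx*Syy) = 64 / 138.202750 ≈ 0.463088

0.4631


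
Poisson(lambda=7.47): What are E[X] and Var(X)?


E[X] = Var(X) = lambda = 7.47

7.47, 7.47


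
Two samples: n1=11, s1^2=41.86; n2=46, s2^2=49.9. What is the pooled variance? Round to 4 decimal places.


sp^2 = ((n1-1)*s1^2 + (n2-1)*s2^2)/(n1+n2-2)
(n1-1)*s1^2 = 10 * 41.86 = 418.6
(n2-1)*s2^2 = 45 * 49.9 = 2245.5
numerator = 418.6 + 2245.5 = 2664.1
n1+n2-2 = 55
sp^2 = 2664.1 / 55 = 26641/550 ≈ 48.438182

48.4382


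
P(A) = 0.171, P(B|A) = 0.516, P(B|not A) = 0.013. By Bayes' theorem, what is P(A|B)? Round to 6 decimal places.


P(A|B) = P(B|A)*P(A) / P(B), P(B) = P(B|A)*P(A) + P(B|not A)*P(not A)
P(B|A)*P(A) = 0.516 * 0.171 = 0.088236
P(B|not A)*P(not A) = 0.013 * 0.829 = 0.010777
P(B) = 0.088236 + 0.010777 = 0.099013
P(A|B) = 0.088236 / 0.099013 ≈ 0.89115571

0.891156


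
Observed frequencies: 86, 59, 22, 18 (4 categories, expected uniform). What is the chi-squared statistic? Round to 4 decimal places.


chi2 = sum((O-E)^2/E), E = total/4
total = 185, E = 185/4 = 46.25
(86 - 46.25)^2 / 46.25 = 1580.0625 / 46.25 = 25281/740 ≈ 34.163514
(59 - 46.25)^2 / 46.25 = 162.5625 / 46.25 = 2601/740 ≈ 3.514865
(22 - 46.25)^2 / 46.25 = 588.0625 / 46.25 = 9409/740 ≈ 12.714865
(18 - 46.25)^2 / 46.25 = 798.0625 / 46.25 = 12769/740 ≈ 17.255405
chi2 = 2503/37 ≈ 67.648649

67.6486


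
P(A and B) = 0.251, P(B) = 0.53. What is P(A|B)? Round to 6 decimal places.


P(A|B) = P(A and B) / P(B) = 0.251 / 0.53 = 251/530 ≈ 0.47358491

0.473585


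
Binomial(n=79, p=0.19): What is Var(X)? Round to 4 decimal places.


Var = n*p*(1-p) = 79 * 0.19 * 0.81 = 12.1581

12.1581


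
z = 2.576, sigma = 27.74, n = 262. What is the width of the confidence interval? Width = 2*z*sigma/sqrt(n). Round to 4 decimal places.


width = 2*z*sigma/sqrt(n)
2*z*sigma = 2 * 2.576 * 27.74 = 142.91648
sqrt(262) ≈ 16.186414
width = 142.91648 / 16.186414 ≈ 8.829410

8.8294


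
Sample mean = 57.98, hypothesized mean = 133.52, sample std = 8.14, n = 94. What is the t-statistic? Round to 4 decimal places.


t = (xbar - mu0) / (s/sqrt(n))
xbar - mu0 = 57.98 - 133.52 = -75.54
sqrt(94) ≈ 9.69535971
s/sqrt(n) = 8.14 / 9.69535971 ≈ 0.83957689
t = -75.54 / 0.83957689 ≈ -89.973891

-89.9739


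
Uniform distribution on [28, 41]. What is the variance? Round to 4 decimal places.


Var = (b-a)^2 / 12
(b-a)^2 = (41 - 28)^2 = 169
Var = 169/12 ≈ 14.083333

14.0833


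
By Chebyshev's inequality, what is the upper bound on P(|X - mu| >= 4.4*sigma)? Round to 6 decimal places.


P <= 1/k^2
k^2 = 4.4^2 = 19.36
1/k^2 = 1 / 19.36 = 25/484 ≈ 0.05165289

0.051653


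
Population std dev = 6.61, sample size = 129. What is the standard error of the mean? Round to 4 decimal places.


SE = sigma / sqrt(n)
sqrt(129) ≈ 11.357817
SE = 6.61 / 11.357817 ≈ 0.581978

0.5820


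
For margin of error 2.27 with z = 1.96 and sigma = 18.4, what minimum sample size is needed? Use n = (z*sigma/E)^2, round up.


z*sigma/E = 1.96 * 18.4 / 2.27 = 18032/1135 ≈ 15.887225
(z*sigma/E)^2 ≈ 252.403908
round up: n = 253

253


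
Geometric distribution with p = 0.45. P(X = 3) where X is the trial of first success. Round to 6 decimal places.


P = (1-p)^(k-1) * p
(1-p)^(k-1) = 0.55^2 = 0.3025
P = 0.3025 * 0.45 = 0.136125

0.136125


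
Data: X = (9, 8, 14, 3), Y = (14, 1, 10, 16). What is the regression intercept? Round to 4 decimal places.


a = ybar - b*xbar, where b = sum((xi-xbar)(yi-ybar)) / sum((xi-xbar)^2)
n = 4, xbar = 34/4 = 8.5, ybar = 41/4 = 10.25
Sxy = sum((xi-xbar)(yi-ybar)) = -26.5
Sxx = sum((xi-xbar)^2) = 61
b = Sxy / Sxx = -53/122 ≈ -0.434426
a = 10.25 - (-0.434426) * 8.5 = 1701/122 ≈ 13.942623

13.9426


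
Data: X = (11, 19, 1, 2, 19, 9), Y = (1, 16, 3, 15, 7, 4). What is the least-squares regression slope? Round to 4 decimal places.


b = sum((xi-xbar)(yi-ybar)) / sum((xi-xbar)^2)
n = 6, xbar = 61/6 ≈ 10.166667, ybar = 46/6 = 23/3 ≈ 7.666667
Sxy = sum((xi-xbar)(yi-ybar)) = 148/3 ≈ 49.333333
Sxx = sum((xi-xbar)^2) = 1853/6 ≈ 308.833333
b = Sxy / Sxx = 296/1853 ≈ 0.159741

0.1597


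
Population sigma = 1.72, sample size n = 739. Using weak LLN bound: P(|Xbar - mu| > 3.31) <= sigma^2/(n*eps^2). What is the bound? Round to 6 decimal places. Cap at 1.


bound = min(1, sigma^2/(n*eps^2))
sigma^2 = 1.72^2 = 2.9584
n*eps^2 = 739 * 3.31^2 = 739 * 10.9561 = 8096.5579
sigma^2/(n*eps^2) = 2.9584 / 8096.5579 ≈ 0.00036539

0.000365


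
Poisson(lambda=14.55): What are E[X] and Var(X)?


E[X] = Var(X) = lambda = 14.55

14.55, 14.55


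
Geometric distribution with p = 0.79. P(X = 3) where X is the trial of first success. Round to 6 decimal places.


P = (1-p)^(k-1) * p
(1-p)^(k-1) = 0.21^2 = 0.0441
P = 0.0441 * 0.79 = 0.034839

0.034839


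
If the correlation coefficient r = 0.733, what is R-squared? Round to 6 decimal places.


R^2 = r^2 = (0.733)^2 = 0.537289

0.537289


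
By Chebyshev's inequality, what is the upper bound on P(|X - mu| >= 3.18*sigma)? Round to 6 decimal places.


P <= 1/k^2
k^2 = 3.18^2 = 10.1124
1/k^2 = 1 / 10.1124 ≈ 0.09888849

0.098888


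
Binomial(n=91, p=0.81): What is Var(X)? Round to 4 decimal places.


Var = n*p*(1-p) = 91 * 0.81 * 0.19 = 14.0049

14.0049


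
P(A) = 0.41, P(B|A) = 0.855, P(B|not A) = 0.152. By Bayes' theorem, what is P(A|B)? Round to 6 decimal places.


P(A|B) = P(B|A)*P(A) / P(B), P(B) = P(B|A)*P(A) + P(B|not A)*P(not A)
P(B|A)*P(A) = 0.855 * 0.41 = 0.35055
P(B|not A)*P(not A) = 0.152 * 0.59 = 0.08968
P(B) = 0.35055 + 0.08968 = 0.44023
P(A|B) = 0.35055 / 0.44023 = 1845/2317 ≈ 0.79628830

0.796288


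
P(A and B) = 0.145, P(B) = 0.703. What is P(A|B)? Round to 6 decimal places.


P(A|B) = P(A and B) / P(B) = 0.145 / 0.703 = 145/703 ≈ 0.20625889

0.206259


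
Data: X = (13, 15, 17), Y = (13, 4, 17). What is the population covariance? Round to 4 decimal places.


Cov = (1/n)*sum((xi-xbar)(yi-ybar))
n = 3, xbar = 45/3 = 15, ybar = 34/3 ≈ 11.333333
sum((xi-xbar)(yi-ybar)) = 8
Cov = 8 / 3 = 8/3 ≈ 2.666667

2.6667


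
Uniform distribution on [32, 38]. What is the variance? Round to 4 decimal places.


Var = (b-a)^2 / 12
(b-a)^2 = (38 - 32)^2 = 36
Var = 36/12 = 3

3.0000


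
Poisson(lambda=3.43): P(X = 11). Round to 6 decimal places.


P = e^(-lam) * lam^k / k!
e^(-3.43) ≈ 0.03238694
lam^k = 3.43^11 ≈ 773099.371971
k! = 11! = 39916800
P = 0.03238694 * 773099.371971 / 39916800 ≈ 0.000627

0.000627


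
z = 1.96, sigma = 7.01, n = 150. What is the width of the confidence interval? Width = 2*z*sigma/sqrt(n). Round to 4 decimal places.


width = 2*z*sigma/sqrt(n)
2*z*sigma = 2 * 1.96 * 7.01 = 27.4792
sqrt(150) ≈ 12.247449
width = 27.4792 / 12.247449 ≈ 2.243667

2.2437


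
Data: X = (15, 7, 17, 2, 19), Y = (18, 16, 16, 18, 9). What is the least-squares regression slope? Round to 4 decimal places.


b = sum((xi-xbar)(yi-ybar)) / sum((xi-xbar)^2)
n = 5, xbar = 60/5 = 12, ybar = 77/5 = 15.4
Sxy = sum((xi-xbar)(yi-ybar)) = -63
Sxx = sum((xi-xbar)^2) = 208
b = Sxy / Sxx = -63/208 ≈ -0.302885

-0.3029


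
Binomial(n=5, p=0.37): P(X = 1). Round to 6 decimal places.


P = C(n,k) * p^k * (1-p)^(n-k)
C(5,1) = 5
p^k = 0.37^1 = 0.37
(1-p)^(n-k) = 0.63^4 ≈ 0.1575296
P = 5 * 0.37 * 0.1575296 ≈ 0.291430

0.291430


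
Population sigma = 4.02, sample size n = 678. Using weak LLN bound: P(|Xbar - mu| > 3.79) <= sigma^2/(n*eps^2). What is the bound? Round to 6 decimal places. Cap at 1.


bound = min(1, sigma^2/(n*eps^2))
sigma^2 = 4.02^2 = 16.1604
n*eps^2 = 678 * 3.79^2 = 678 * 14.3641 = 9738.8598
sigma^2/(n*eps^2) = 16.1604 / 9738.8598 ≈ 0.00165937

0.001659


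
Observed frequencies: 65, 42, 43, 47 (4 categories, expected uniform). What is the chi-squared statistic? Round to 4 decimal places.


chi2 = sum((O-E)^2/E), E = total/4
total = 197, E = 197/4 = 49.25
(65 - 49.25)^2 / 49.25 = 248.0625 / 49.25 = 3969/788 ≈ 5.036802
(42 - 49.25)^2 / 49.25 = 52.5625 / 49.25 = 841/788 ≈ 1.067259
(43 - 49.25)^2 / 49.25 = 39.0625 / 49.25 = 625/788 ≈ 0.793147
(47 - 49.25)^2 / 49.25 = 5.0625 / 49.25 = 81/788 ≈ 0.102792
chi2 = 7

7.0000


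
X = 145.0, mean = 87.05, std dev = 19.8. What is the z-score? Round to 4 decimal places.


z = (X - mu) / sigma
X - mu = 145.0 - 87.05 = 57.95
z = 57.95 / 19.8 = 1159/396 ≈ 2.926768

2.9268


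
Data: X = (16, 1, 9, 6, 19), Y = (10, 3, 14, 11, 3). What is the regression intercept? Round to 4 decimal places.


a = ybar - b*xbar, where b = sum((xi-xbar)(yi-ybar)) / sum((xi-xbar)^2)
n = 5, xbar = 51/5 = 10.2, ybar = 41/5 = 8.2
Sxy = sum((xi-xbar)(yi-ybar)) = -6.2
Sxx = sum((xi-xbar)^2) = 214.8
b = Sxy / Sxx = -31/1074 ≈ -0.028864
a = 8.2 - (-0.028864) * 10.2 = 3041/358 ≈ 8.494413

8.4944


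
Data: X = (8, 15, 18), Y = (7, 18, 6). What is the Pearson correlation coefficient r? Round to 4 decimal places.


r = sum((xi-xbar)(yi-ybar)) / sqrt(sum((xi-xbar)^2) * sum((yi-ybar)^2))
n = 3, xbar = 41/3 ≈ 13.666667, ybar = 31/3 ≈ 10.333333
Sxy = sum((xi-xbar)(yi-ybar)) = 31/3 ≈ 10.333333
Sxx = sum((xi-xbar)^2) = 158/3 ≈ 52.666667
Syy = sum((yi-ybar)^2) = 266/3 ≈ 88.666667
sqrt(Sxx*Syy) ≈ 68.335772
r = Sxy / sqrt(Sxx*Syy) = 10.333333 / 68.335772 ≈ 0.151214

0.1512


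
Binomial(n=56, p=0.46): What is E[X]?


E[X] = n*p = 56 * 0.46 = 25.76

25.76


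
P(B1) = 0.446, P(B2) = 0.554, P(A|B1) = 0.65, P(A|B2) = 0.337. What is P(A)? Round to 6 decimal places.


P(A) = P(A|B1)*P(B1) + P(A|B2)*P(B2)
P(A|B1)*P(B1) = 0.65 * 0.446 = 0.2899
P(A|B2)*P(B2) = 0.337 * 0.554 = 0.186698
P(A) = 0.2899 + 0.186698 = 0.476598

0.476598


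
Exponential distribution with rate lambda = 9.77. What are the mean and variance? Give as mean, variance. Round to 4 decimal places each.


mean = 1/lam, var = 1/lam^2
mean = 1 / 9.77 = 100/977 ≈ 0.102354
lam^2 = 9.77^2 = 95.4529
var = 1 / 95.4529 ≈ 0.010476

0.1024, 0.0105


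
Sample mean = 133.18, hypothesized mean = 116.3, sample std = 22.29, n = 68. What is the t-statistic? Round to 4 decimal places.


t = (xbar - mu0) / (s/sqrt(n))
xbar - mu0 = 133.18 - 116.3 = 16.88
sqrt(68) ≈ 8.24621125
s/sqrt(n) = 22.29 / 8.24621125 ≈ 2.70305954
t = 16.88 / 2.70305954 ≈ 6.244776

6.2448


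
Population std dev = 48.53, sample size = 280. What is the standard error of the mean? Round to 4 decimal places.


SE = sigma / sqrt(n)
sqrt(280) ≈ 16.733201
SE = 48.53 / 16.733201 ≈ 2.900222

2.9002


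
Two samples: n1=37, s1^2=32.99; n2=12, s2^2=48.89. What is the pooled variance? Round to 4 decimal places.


sp^2 = ((n1-1)*s1^2 + (n2-1)*s2^2)/(n1+n2-2)
(n1-1)*s1^2 = 36 * 32.99 = 1187.64
(n2-1)*s2^2 = 11 * 48.89 = 537.79
numerator = 1187.64 + 537.79 = 1725.43
n1+n2-2 = 47
sp^2 = 1725.43 / 47 = 172543/4700 ≈ 36.711277

36.7113


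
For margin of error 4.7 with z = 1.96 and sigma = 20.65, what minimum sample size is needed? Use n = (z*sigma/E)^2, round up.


z*sigma/E = 1.96 * 20.65 / 4.7 = 20237/2350 ≈ 8.611489
(z*sigma/E)^2 ≈ 74.157749
round up: n = 75

75


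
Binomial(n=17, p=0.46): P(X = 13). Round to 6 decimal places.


P = C(n,k) * p^k * (1-p)^(n-k)
C(17,13) = 2380
p^k = 0.46^13 ≈ 0.00004129066
(1-p)^(n-k) = 0.54^4 = 0.08503056
P = 2380 * 0.00004129066 * 0.08503056 ≈ 0.008356

0.008356


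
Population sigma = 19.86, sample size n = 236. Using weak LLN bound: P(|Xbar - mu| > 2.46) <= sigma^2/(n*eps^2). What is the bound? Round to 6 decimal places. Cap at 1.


bound = min(1, sigma^2/(n*eps^2))
sigma^2 = 19.86^2 = 394.4196
n*eps^2 = 236 * 2.46^2 = 236 * 6.0516 = 1428.1776
sigma^2/(n*eps^2) = 394.4196 / 1428.1776 ≈ 0.27616985

0.276170


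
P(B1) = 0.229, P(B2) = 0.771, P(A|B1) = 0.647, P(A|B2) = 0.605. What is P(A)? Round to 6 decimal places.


P(A) = P(A|B1)*P(B1) + P(A|B2)*P(B2)
P(A|B1)*P(B1) = 0.647 * 0.229 = 0.148163
P(A|B2)*P(B2) = 0.605 * 0.771 = 0.466455
P(A) = 0.148163 + 0.466455 = 0.614618

0.614618


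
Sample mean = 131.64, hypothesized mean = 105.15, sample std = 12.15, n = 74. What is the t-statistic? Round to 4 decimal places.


t = (xbar - mu0) / (s/sqrt(n))
xbar - mu0 = 131.64 - 105.15 = 26.49
sqrt(74) ≈ 8.60232527
s/sqrt(n) = 12.15 / 8.60232527 ≈ 1.41240881
t = 26.49 / 1.41240881 ≈ 18.755193

18.7552


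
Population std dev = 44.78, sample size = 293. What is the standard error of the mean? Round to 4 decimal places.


SE = sigma / sqrt(n)
sqrt(293) ≈ 17.117243
SE = 44.78 / 17.117243 ≈ 2.616076

2.6161


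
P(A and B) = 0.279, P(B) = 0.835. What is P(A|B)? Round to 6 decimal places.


P(A|B) = P(A and B) / P(B) = 0.279 / 0.835 = 279/835 ≈ 0.33413174

0.334132


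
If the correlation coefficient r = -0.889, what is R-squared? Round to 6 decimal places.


R^2 = r^2 = (-0.889)^2 = 0.790321

0.790321


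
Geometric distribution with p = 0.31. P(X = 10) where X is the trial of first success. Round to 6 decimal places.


P = (1-p)^(k-1) * p
(1-p)^(k-1) = 0.69^9 ≈ 0.03545209
P = 0.03545209 * 0.31 ≈ 0.01099015

0.010990


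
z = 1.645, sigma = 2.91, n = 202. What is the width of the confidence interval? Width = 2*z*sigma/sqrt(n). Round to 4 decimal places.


width = 2*z*sigma/sqrt(n)
2*z*sigma = 2 * 1.645 * 2.91 = 9.5739
sqrt(202) ≈ 14.212670
width = 9.5739 / 14.212670 ≈ 0.673617

0.6736


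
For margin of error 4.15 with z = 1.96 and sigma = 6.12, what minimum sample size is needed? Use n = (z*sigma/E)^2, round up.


z*sigma/E = 1.96 * 6.12 / 4.15 ≈ 2.890410
(z*sigma/E)^2 ≈ 8.354468
round up: n = 9

9


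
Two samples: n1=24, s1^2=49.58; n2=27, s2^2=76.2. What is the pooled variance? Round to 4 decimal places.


sp^2 = ((n1-1)*s1^2 + (n2-1)*s2^2)/(n1+n2-2)
(n1-1)*s1^2 = 23 * 49.58 = 1140.34
(n2-1)*s2^2 = 26 * 76.2 = 1981.2
numerator = 1140.34 + 1981.2 = 3121.54
n1+n2-2 = 49
sp^2 = 3121.54 / 49 = 156077/2450 ≈ 63.704898

63.7049


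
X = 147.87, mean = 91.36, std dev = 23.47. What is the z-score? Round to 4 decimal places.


z = (X - mu) / sigma
X - mu = 147.87 - 91.36 = 56.51
z = 56.51 / 23.47 = 5651/2347 ≈ 2.407755

2.4078


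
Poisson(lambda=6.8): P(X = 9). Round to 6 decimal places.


P = e^(-lam) * lam^k / k!
e^(-6.8) ≈ 0.001113775
lam^k = 6.8^9 ≈ 31087100.296430
k! = 9! = 362880
P = 0.001113775 * 31087100.296430 / 362880 ≈ 0.095415

0.095415


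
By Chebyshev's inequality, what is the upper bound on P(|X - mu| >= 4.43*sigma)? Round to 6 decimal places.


P <= 1/k^2
k^2 = 4.43^2 = 19.6249
1/k^2 = 1 / 19.6249 ≈ 0.05095567

0.050956


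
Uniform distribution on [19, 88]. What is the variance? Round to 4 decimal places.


Var = (b-a)^2 / 12
(b-a)^2 = (88 - 19)^2 = 4761
Var = 4761/12 = 396.75

396.7500


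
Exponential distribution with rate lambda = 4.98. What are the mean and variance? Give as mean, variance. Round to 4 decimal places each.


mean = 1/lam, var = 1/lam^2
mean = 1 / 4.98 = 50/249 ≈ 0.200803
lam^2 = 4.98^2 = 24.8004
var = 1 / 24.8004 ≈ 0.040322

0.2008, 0.0403


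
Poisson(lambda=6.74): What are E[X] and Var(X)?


E[X] = Var(X) = lambda = 6.74

6.74, 6.74


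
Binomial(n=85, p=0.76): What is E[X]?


E[X] = n*p = 85 * 0.76 = 64.6

64.6


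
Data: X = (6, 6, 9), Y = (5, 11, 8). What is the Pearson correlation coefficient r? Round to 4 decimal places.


r = sum((xi-xbar)(yi-ybar)) / sqrt(sum((xi-xbar)^2) * sum((yi-ybar)^2))
n = 3, xbar = 21/3 = 7, ybar = 24/3 = 8
Sxy = sum((xi-xbar)(yi-ybar)) = 0
Sxx = sum((xi-xbar)^2) = 6
Syy = sum((yi-ybar)^2) = 18
sqrt(Sxx*Syy) ≈ 10.392305
r = Sxy / sqrt(Sxx*Syy) = 0 / 10.392305 ≈ 0.000000

0.0000


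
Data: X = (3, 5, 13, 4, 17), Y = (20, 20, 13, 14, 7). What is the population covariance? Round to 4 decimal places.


Cov = (1/n)*sum((xi-xbar)(yi-ybar))
n = 5, xbar = 42/5 = 8.4, ybar = 74/5 = 14.8
sum((xi-xbar)(yi-ybar)) = -117.6
Cov = -117.6 / 5 = -23.52

-23.5200


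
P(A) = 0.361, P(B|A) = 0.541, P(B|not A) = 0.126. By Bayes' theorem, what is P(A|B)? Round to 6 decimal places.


P(A|B) = P(B|A)*P(A) / P(B), P(B) = P(B|A)*P(A) + P(B|not A)*P(not A)
P(B|A)*P(A) = 0.541 * 0.361 = 0.195301
P(B|not A)*P(not A) = 0.126 * 0.639 = 0.080514
P(B) = 0.195301 + 0.080514 = 0.275815
P(A|B) = 0.195301 / 0.275815 ≈ 0.70808694

0.708087


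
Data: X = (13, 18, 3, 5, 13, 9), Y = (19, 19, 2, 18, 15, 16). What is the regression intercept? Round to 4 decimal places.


a = ybar - b*xbar, where b = sum((xi-xbar)(yi-ybar)) / sum((xi-xbar)^2)
n = 6, xbar = 61/6 ≈ 10.166667, ybar = 89/6 ≈ 14.833333
Sxy = sum((xi-xbar)(yi-ybar)) = 715/6 ≈ 119.166667
Sxx = sum((xi-xbar)^2) = 941/6 ≈ 156.833333
b = Sxy / Sxx = 715/941 ≈ 0.759830
a = 14.833333 - 0.759830 * 10.166667 = 6689/941 ≈ 7.108395

7.1084


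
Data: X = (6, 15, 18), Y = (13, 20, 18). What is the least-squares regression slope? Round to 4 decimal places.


b = sum((xi-xbar)(yi-ybar)) / sum((xi-xbar)^2)
n = 3, xbar = 39/3 = 13, ybar = 51/3 = 17
Sxy = sum((xi-xbar)(yi-ybar)) = 39
Sxx = sum((xi-xbar)^2) = 78
b = Sxy / Sxx = 0.5

0.5000


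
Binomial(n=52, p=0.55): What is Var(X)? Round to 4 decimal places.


Var = n*p*(1-p) = 52 * 0.55 * 0.45 = 12.87

12.8700


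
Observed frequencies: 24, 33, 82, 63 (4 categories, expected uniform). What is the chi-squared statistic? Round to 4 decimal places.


chi2 = sum((O-E)^2/E), E = total/4
total = 202, E = 202/4 = 50.5
(24 - 50.5)^2 / 50.5 = 702.25 / 50.5 = 2809/202 ≈ 13.905941
(33 - 50.5)^2 / 50.5 = 306.25 / 50.5 = 1225/202 ≈ 6.064356
(82 - 50.5)^2 / 50.5 = 992.25 / 50.5 = 3969/202 ≈ 19.648515
(63 - 50.5)^2 / 50.5 = 156.25 / 50.5 = 625/202 ≈ 3.094059
chi2 = 4314/101 ≈ 42.712871

42.7129


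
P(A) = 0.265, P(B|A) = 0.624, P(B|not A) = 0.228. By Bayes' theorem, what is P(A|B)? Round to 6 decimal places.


P(A|B) = P(B|A)*P(A) / P(B), P(B) = P(B|A)*P(A) + P(B|not A)*P(not A)
P(B|A)*P(A) = 0.624 * 0.265 = 0.16536
P(B|not A)*P(not A) = 0.228 * 0.735 = 0.16758
P(B) = 0.16536 + 0.16758 = 0.33294
P(A|B) = 0.16536 / 0.33294 = 2756/5549 ≈ 0.49666607

0.496666


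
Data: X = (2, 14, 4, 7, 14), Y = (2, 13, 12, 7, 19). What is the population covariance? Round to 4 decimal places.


Cov = (1/n)*sum((xi-xbar)(yi-ybar))
n = 5, xbar = 41/5 = 8.2, ybar = 53/5 = 10.6
sum((xi-xbar)(yi-ybar)) = 114.4
Cov = 114.4 / 5 = 22.88

22.8800


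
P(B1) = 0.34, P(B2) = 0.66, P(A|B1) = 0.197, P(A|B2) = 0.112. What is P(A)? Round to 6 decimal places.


P(A) = P(A|B1)*P(B1) + P(A|B2)*P(B2)
P(A|B1)*P(B1) = 0.197 * 0.34 = 0.06698
P(A|B2)*P(B2) = 0.112 * 0.66 = 0.07392
P(A) = 0.06698 + 0.07392 = 0.1409

0.140900


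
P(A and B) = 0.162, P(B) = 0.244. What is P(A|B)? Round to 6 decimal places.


P(A|B) = P(A and B) / P(B) = 0.162 / 0.244 = 81/122 ≈ 0.66393443

0.663934


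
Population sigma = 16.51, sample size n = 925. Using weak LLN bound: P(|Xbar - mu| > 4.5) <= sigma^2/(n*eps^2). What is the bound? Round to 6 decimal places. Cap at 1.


bound = min(1, sigma^2/(n*eps^2))
sigma^2 = 16.51^2 = 272.5801
n*eps^2 = 925 * 4.5^2 = 925 * 20.25 = 18731.25
sigma^2/(n*eps^2) = 272.5801 / 18731.25 ≈ 0.01455216

0.014552


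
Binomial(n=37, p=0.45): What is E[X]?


E[X] = n*p = 37 * 0.45 = 16.65

16.65


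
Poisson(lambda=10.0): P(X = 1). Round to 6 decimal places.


P = e^(-lam) * lam^k / k!
e^(-10.0) ≈ 0.00004539993
lam^k = 10.0^1 = 10
k! = 1! = 1
P = 0.00004539993 * 10 / 1 ≈ 0.000454

0.000454


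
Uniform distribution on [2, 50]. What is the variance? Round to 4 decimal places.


Var = (b-a)^2 / 12
(b-a)^2 = (50 - 2)^2 = 2304
Var = 2304/12 = 192

192.0000


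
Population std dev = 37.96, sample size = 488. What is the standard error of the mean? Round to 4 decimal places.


SE = sigma / sqrt(n)
sqrt(488) ≈ 22.090722
SE = 37.96 / 22.090722 ≈ 1.718368

1.7184


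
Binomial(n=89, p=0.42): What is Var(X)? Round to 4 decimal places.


Var = n*p*(1-p) = 89 * 0.42 * 0.58 = 21.6804

21.6804


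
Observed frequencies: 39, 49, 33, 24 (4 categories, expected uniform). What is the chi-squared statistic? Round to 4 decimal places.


chi2 = sum((O-E)^2/E), E = total/4
total = 145, E = 145/4 = 36.25
(39 - 36.25)^2 / 36.25 = 7.5625 / 36.25 = 121/580 ≈ 0.208621
(49 - 36.25)^2 / 36.25 = 162.5625 / 36.25 = 2601/580 ≈ 4.484483
(33 - 36.25)^2 / 36.25 = 10.5625 / 36.25 = 169/580 ≈ 0.291379
(24 - 36.25)^2 / 36.25 = 150.0625 / 36.25 = 2401/580 ≈ 4.139655
chi2 = 1323/145 ≈ 9.124138

9.1241


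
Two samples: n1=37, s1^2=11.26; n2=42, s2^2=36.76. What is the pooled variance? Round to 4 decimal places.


sp^2 = ((n1-1)*s1^2 + (n2-1)*s2^2)/(n1+n2-2)
(n1-1)*s1^2 = 36 * 11.26 = 405.36
(n2-1)*s2^2 = 41 * 36.76 = 1507.16
numerator = 405.36 + 1507.16 = 1912.52
n1+n2-2 = 77
sp^2 = 1912.52 / 77 = 47813/1925 ≈ 24.837922

24.8379


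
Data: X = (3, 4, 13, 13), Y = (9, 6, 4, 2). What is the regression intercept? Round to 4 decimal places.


a = ybar - b*xbar, where b = sum((xi-xbar)(yi-ybar)) / sum((xi-xbar)^2)
n = 4, xbar = 33/4 = 8.25, ybar = 21/4 = 5.25
Sxy = sum((xi-xbar)(yi-ybar)) = -44.25
Sxx = sum((xi-xbar)^2) = 90.75
b = Sxy / Sxx = -59/121 ≈ -0.487603
a = 5.25 - (-0.487603) * 8.25 = 102/11 ≈ 9.272727

9.2727


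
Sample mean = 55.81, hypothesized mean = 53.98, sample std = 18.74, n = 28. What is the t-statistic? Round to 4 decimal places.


t = (xbar - mu0) / (s/sqrt(n))
xbar - mu0 = 55.81 - 53.98 = 1.83
sqrt(28) ≈ 5.29150262
s/sqrt(n) = 18.74 / 5.29150262 ≈ 3.54152711
t = 1.83 / 3.54152711 ≈ 0.516726

0.5167
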